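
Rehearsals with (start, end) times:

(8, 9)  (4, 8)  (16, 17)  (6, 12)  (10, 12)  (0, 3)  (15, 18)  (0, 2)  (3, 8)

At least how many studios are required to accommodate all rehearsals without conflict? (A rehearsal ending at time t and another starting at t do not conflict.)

starts: [0, 0, 3, 4, 6, 8, 10, 15, 16]
ends:   [2, 3, 8, 8, 9, 12, 12, 17, 18]
s0→1 s0→2 e2→1 e3→0 s3→1 s4→2 s6→3  — peak 3.

3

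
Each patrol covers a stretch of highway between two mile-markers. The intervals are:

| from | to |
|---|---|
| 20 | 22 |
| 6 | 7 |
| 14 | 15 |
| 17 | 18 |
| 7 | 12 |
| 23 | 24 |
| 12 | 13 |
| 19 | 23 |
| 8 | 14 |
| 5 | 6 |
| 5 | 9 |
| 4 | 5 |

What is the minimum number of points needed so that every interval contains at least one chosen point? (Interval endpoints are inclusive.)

Sort by right endpoint; whenever an interval is uncovered, place a point at its right end.
Sorted: [4,5] [5,6] [6,7] [5,9] [7,12] [12,13] [8,14] [14,15] [17,18] [20,22] [19,23] [23,24]
{[4,5],[5,6]} hit by 5; {[6,7],[5,9],[7,12]} hit by 7; {[12,13],[8,14]} hit by 13; {[14,15]} hit by 15; {[17,18]} hit by 18; {[20,22],[19,23]} hit by 22; {[23,24]} hit by 24.
Points: 5, 7, 13, 15, 18, 22, 24 (7 total).

7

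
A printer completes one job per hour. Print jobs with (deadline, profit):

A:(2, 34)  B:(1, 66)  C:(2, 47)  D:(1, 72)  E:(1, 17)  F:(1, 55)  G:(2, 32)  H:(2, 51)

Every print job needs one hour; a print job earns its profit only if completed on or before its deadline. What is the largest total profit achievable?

123

Sort by profit descending; place each in the latest free slot ≤ its deadline.
Profit order: D=72 B=66 F=55 H=51 C=47 A=34 G=32 E=17
Assign: D→slot 1, B skipped, F skipped, H→slot 2, C skipped, A skipped, G skipped, E skipped.
Slots: [1:D] [2:H]
Profit = 72 + 51 = 123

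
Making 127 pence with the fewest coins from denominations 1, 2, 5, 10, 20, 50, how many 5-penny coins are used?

Use the largest denomination that fits, subtract, and repeat.
127 = 2×50 + 1×20 + 1×5 + 1×2
Count of 5: 1

1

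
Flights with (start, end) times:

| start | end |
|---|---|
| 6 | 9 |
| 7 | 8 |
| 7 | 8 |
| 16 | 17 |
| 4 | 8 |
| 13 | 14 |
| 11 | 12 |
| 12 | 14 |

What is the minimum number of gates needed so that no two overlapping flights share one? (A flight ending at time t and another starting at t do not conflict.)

4

starts: [4, 6, 7, 7, 11, 12, 13, 16]
ends:   [8, 8, 8, 9, 12, 14, 14, 17]
s4→1 s6→2 s7→3 s7→4  — peak 4.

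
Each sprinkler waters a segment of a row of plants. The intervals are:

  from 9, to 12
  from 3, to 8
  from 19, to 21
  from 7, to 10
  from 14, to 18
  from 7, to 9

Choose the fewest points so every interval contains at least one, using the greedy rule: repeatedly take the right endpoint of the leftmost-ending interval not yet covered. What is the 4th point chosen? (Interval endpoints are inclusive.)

Process intervals by earliest right end; each time one isn't hit yet, stab at its right endpoint.
By right end: [3,8]  [7,9]  [7,10]  [9,12]  [14,18]  [19,21]
[3,8] uncovered → point at 8; [9,12] uncovered → point at 12; [14,18] uncovered → point at 18; [19,21] uncovered → point at 21.
Points: 8, 12, 18, 21 (4 total).

21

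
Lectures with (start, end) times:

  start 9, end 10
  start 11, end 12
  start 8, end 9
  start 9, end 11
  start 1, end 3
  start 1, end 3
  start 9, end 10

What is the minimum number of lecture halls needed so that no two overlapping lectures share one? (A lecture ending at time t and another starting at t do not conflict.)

3

Count concurrent intervals with a sweep; the peak is the room count.
Events (time:±→running): 1:+→1 1:+→2 3:-→1 3:-→0 8:+→1 9:-→0 9:+→1 9:+→2 9:+→3 … peak 3.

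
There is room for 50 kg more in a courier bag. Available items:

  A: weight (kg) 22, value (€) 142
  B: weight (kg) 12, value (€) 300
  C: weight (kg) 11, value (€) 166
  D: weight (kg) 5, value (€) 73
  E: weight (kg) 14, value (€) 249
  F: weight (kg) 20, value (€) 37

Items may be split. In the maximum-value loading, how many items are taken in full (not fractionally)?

Ratios (sorted): B 25.00, E 17.79, C 15.09, D 14.60, A 6.45, F 1.85
take B (12 @ 300); take E (14 @ 249); take C (11 @ 166); take D (5 @ 73); take 8/22 of A → 51.64. Capacity used 50/50.
4 item(s) taken whole; one partial (take 8/22 of A).

4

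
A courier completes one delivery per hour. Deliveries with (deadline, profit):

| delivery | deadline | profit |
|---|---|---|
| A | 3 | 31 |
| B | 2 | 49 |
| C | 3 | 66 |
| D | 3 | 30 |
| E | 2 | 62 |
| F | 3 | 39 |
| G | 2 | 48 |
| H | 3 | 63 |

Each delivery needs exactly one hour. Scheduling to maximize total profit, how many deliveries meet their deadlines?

By profit: C(d3,66), H(d3,63), E(d2,62), B(d2,49), G(d2,48), F(d3,39), A(d3,31), D(d3,30)
C→slot 3; H→slot 2; E→slot 1; B skipped; G skipped; F skipped; A skipped; D skipped.
3 of 8 scheduled.

3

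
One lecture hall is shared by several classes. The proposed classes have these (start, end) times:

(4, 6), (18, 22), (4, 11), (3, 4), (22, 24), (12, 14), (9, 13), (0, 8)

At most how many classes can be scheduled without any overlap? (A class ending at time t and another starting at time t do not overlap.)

Sort by end time and greedily take each interval whose start is ≥ the last chosen end.
By end time: (3,4), (4,6), (0,8), (4,11), (9,13), (12,14), (18,22), (22,24).
Pick (3,4); next start ≥ 4 → (4,6); next start ≥ 6 → (9,13); next start ≥ 13 → (18,22); next start ≥ 22 → (22,24).
Selected 5 classes.

5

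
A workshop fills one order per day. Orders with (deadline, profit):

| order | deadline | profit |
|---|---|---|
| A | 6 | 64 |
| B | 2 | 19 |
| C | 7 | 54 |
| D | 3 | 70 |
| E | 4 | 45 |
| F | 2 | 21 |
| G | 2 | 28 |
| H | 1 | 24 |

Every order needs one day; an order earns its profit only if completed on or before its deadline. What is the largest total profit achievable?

285

Sort by profit descending; place each in the latest free slot ≤ its deadline.
By profit: D(d3,70), A(d6,64), C(d7,54), E(d4,45), G(d2,28), H(d1,24), F(d2,21), B(d2,19)
D→slot 3; A→slot 6; C→slot 7; E→slot 4; G→slot 2; H→slot 1; F skipped; B skipped.
Profit = 24 + 28 + 70 + 45 + 64 + 54 = 285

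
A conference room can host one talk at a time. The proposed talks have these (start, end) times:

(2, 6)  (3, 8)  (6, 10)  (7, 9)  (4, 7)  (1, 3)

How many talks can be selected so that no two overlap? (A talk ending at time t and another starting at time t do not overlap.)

Order by finish time; keep every interval that doesn't clash with the previous kept one.
Sorted by end: (1,3)  (2,6)  (4,7)  (3,8)  (7,9)  (6,10)
take (1,3); skip (2,6); take (4,7); take (7,9); skip (6,10).
Selected 3 talks.

3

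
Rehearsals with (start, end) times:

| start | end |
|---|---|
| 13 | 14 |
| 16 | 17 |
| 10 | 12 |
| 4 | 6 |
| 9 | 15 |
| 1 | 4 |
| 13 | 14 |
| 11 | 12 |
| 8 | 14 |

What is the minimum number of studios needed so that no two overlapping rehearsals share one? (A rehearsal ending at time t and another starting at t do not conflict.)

The answer is the maximum number of intervals overlapping at any instant.
Events (time:±→running): 1:+→1 4:-→0 4:+→1 6:-→0 8:+→1 9:+→2 10:+→3 11:+→4 … peak 4.

4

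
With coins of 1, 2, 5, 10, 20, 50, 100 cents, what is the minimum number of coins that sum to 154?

4

Use the largest denomination that fits, subtract, and repeat.
154 = 1×100 + 1×50 + 2×2
Total coins = 1 + 1 + 2 = 4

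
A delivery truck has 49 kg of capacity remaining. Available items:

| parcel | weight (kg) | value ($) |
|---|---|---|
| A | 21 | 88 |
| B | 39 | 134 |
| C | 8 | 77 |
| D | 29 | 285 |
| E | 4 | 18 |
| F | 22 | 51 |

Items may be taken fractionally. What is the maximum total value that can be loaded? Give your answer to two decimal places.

413.52

Order: D (285/29=9.83) > C (77/8=9.62) > E (18/4=4.50) > A (88/21=4.19) > B (134/39=3.44) > F (51/22=2.32)
Fill: take D (29 @ 285) → take C (8 @ 77) → take E (4 @ 18) → take 8/21 of A → 33.52; 49/49 used.
Total value = 413.52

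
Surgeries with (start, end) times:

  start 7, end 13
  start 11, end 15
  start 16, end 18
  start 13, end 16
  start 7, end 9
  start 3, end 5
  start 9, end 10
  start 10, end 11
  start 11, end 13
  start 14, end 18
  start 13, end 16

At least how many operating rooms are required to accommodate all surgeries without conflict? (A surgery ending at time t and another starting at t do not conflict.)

4

The answer is the maximum number of intervals overlapping at any instant.
Events (time:±→running): 3:+→1 5:-→0 7:+→1 7:+→2 9:-→1 9:+→2 10:-→1 10:+→2 11:-→1 11:+→2 11:+→3 13:-→2 13:-→1 13:+→2 13:+→3 14:+→4 … peak 4.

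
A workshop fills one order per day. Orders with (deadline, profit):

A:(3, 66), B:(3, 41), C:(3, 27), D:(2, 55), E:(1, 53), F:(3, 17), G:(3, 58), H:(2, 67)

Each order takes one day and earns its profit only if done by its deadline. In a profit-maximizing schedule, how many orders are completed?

3

Profit order: H=67 A=66 G=58 D=55 E=53 B=41 C=27 F=17
Assign: H→slot 2, A→slot 3, G→slot 1, D skipped, E skipped, B skipped, C skipped, F skipped.
Slots: [1:G] [2:H] [3:A]
3 of 8 scheduled.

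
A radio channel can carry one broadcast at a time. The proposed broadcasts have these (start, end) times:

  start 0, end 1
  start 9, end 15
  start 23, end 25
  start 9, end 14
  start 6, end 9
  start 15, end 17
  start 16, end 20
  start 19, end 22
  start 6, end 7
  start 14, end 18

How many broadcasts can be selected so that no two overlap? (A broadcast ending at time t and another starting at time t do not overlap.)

Sorted by end: (0,1)  (6,7)  (6,9)  (9,14)  (9,15)  (15,17)  (14,18)  (16,20)  (19,22)  (23,25)
take (0,1); take (6,7); take (9,14); take (15,17); take (19,22); take (23,25).
Selected 6 broadcasts.

6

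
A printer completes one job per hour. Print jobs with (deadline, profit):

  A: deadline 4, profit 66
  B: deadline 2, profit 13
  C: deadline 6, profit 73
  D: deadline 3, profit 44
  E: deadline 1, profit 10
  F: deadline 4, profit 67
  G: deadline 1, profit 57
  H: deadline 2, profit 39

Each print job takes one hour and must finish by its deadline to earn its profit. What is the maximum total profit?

By profit: C(d6,73), F(d4,67), A(d4,66), G(d1,57), D(d3,44), H(d2,39), B(d2,13), E(d1,10)
C→slot 6; F→slot 4; A→slot 3; G→slot 1; D→slot 2; H skipped; B skipped; E skipped.
Profit = 57 + 44 + 66 + 67 + 73 = 307

307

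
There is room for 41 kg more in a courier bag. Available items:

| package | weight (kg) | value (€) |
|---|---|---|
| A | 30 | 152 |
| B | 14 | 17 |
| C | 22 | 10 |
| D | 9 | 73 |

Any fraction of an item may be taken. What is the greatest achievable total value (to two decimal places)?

Sort by value per unit weight and fill in that order.
Order: D (73/9=8.11) > A (152/30=5.07) > B (17/14=1.21) > C (10/22=0.45)
Fill: take D (9 @ 73) → take A (30 @ 152) → take 2/14 of B → 2.43; 41/41 used.
Total value = 227.43

227.43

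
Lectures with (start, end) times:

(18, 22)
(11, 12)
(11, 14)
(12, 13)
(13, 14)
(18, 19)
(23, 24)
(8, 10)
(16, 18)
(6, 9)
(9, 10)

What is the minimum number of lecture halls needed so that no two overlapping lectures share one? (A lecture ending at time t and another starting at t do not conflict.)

The answer is the maximum number of intervals overlapping at any instant.
Events (time:±→running): 6:+→1 8:+→2 … peak 2.

2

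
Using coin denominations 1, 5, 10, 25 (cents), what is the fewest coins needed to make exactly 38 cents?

5

Greedy: take as many of the largest coin as possible, then repeat with the remainder.
38 − 1×25→13 − 1×10→3 − 3×1→0
Total coins = 1 + 1 + 3 = 5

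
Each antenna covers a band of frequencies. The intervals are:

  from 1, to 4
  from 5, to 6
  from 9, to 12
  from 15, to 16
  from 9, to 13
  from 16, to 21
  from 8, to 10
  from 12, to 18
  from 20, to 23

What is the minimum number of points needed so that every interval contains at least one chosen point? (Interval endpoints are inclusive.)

Sort by right endpoint; whenever an interval is uncovered, place a point at its right end.
By right end: [1,4]  [5,6]  [8,10]  [9,12]  [9,13]  [15,16]  [12,18]  [16,21]  [20,23]
[1,4] uncovered → point at 4; [5,6] uncovered → point at 6; [8,10] uncovered → point at 10; [15,16] uncovered → point at 16; [20,23] uncovered → point at 23.
Points: 4, 6, 10, 16, 23 (5 total).

5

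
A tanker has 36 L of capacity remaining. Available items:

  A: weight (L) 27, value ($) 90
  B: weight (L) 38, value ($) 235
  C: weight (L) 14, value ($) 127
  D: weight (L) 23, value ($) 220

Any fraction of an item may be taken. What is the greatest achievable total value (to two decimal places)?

Ratios (sorted): D 9.57, C 9.07, B 6.18, A 3.33
take D (23 @ 220); take 13/14 of C → 117.93. Capacity used 36/36.
Total value = 337.93

337.93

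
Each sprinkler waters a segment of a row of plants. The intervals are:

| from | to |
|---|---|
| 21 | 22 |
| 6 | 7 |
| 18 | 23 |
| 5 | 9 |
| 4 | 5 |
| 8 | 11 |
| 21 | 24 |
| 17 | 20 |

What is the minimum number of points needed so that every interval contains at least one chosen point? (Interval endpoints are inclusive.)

By right end: [4,5]  [6,7]  [5,9]  [8,11]  [17,20]  [21,22]  [18,23]  [21,24]
[4,5] uncovered → point at 5; [6,7] uncovered → point at 7; [8,11] uncovered → point at 11; [17,20] uncovered → point at 20; [21,22] uncovered → point at 22.
Points: 5, 7, 11, 20, 22 (5 total).

5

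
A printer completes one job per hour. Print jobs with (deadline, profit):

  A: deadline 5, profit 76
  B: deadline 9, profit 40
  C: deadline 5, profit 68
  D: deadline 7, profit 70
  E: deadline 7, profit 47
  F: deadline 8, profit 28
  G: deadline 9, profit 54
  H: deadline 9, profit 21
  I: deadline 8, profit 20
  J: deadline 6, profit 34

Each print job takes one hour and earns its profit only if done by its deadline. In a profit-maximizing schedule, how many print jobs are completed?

Sort by profit descending; place each in the latest free slot ≤ its deadline.
Profit order: A=76 D=70 C=68 G=54 E=47 B=40 J=34 F=28 H=21 I=20
Assign: A→slot 5, D→slot 7, C→slot 4, G→slot 9, E→slot 6, B→slot 8, J→slot 3, F→slot 2, H→slot 1, I skipped.
Slots: [1:H] [2:F] [3:J] [4:C] [5:A] [6:E] [7:D] [8:B] [9:G]
9 of 10 scheduled.

9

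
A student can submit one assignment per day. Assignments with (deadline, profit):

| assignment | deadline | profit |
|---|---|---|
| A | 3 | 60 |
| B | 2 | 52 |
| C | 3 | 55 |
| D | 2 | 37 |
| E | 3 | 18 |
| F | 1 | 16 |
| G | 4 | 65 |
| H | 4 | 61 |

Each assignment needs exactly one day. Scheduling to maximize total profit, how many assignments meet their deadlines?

4

Take jobs in profit order; each goes to the latest open slot no later than its deadline.
By profit: G(d4,65), H(d4,61), A(d3,60), C(d3,55), B(d2,52), D(d2,37), E(d3,18), F(d1,16)
G→slot 4; H→slot 3; A→slot 2; C→slot 1; B skipped; D skipped; E skipped; F skipped.
4 of 8 scheduled.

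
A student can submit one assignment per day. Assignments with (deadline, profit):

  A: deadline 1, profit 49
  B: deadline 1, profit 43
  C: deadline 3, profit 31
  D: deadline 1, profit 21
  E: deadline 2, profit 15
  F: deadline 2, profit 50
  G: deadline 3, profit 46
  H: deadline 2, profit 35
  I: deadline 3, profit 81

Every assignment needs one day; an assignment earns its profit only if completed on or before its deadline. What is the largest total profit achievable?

Profit order: I=81 F=50 A=49 G=46 B=43 H=35 C=31 D=21 E=15
Assign: I→slot 3, F→slot 2, A→slot 1, G skipped, B skipped, H skipped, C skipped, D skipped, E skipped.
Slots: [1:A] [2:F] [3:I]
Profit = 49 + 50 + 81 = 180

180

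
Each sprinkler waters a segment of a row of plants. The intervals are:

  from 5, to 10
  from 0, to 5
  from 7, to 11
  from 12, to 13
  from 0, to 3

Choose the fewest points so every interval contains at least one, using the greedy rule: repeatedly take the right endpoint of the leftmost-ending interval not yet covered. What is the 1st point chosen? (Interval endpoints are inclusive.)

Sort by right endpoint; whenever an interval is uncovered, place a point at its right end.
By right end: [0,3]  [0,5]  [5,10]  [7,11]  [12,13]
[0,3] uncovered → point at 3; [5,10] uncovered → point at 10; [12,13] uncovered → point at 13.
Points: 3, 10, 13 (3 total).

3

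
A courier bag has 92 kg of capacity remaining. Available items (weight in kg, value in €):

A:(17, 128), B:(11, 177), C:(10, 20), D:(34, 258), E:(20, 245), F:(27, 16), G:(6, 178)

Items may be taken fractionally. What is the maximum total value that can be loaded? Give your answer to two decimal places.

Greedy by value/weight ratio, highest first.
Order: G (178/6=29.67) > B (177/11=16.09) > E (245/20=12.25) > D (258/34=7.59) > A (128/17=7.53) > C (20/10=2.00) > F (16/27=0.59)
Fill: take G (6 @ 178) → take B (11 @ 177) → take E (20 @ 245) → take D (34 @ 258) → take A (17 @ 128) → take 4/10 of C → 8.00; 92/92 used.
Total value = 994.00

994.00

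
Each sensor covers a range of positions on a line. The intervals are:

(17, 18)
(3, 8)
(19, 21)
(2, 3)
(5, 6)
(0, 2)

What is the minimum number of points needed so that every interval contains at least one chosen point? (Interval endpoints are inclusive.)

4

Sort by right endpoint; whenever an interval is uncovered, place a point at its right end.
By right end: [0,2]  [2,3]  [5,6]  [3,8]  [17,18]  [19,21]
[0,2] uncovered → point at 2; [5,6] uncovered → point at 6; [17,18] uncovered → point at 18; [19,21] uncovered → point at 21.
Points: 2, 6, 18, 21 (4 total).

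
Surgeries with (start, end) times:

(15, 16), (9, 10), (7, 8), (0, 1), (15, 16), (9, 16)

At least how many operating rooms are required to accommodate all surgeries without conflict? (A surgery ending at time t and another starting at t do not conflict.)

3

starts: [0, 7, 9, 9, 15, 15]
ends:   [1, 8, 10, 16, 16, 16]
s0→1 e1→0 s7→1 e8→0 s9→1 s9→2 e10→1 s15→2 s15→3  — peak 3.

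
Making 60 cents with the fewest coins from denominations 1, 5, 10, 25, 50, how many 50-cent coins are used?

60 − 1×50→10 − 1×10→0
Count of 50: 1

1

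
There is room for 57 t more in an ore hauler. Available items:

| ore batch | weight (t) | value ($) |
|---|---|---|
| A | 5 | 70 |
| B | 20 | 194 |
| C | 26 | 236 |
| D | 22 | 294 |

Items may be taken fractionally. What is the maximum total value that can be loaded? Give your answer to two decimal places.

Sort by value per unit weight and fill in that order.
Ratios (sorted): A 14.00, D 13.36, B 9.70, C 9.08
take A (5 @ 70); take D (22 @ 294); take B (20 @ 194); take 10/26 of C → 90.77. Capacity used 57/57.
Total value = 648.77

648.77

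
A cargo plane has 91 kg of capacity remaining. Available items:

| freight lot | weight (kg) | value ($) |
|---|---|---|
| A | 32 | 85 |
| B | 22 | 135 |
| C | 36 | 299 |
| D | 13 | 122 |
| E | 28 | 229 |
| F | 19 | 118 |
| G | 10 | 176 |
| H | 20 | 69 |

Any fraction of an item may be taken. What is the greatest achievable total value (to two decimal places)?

Sort by value per unit weight and fill in that order.
Order: G (176/10=17.60) > D (122/13=9.38) > C (299/36=8.31) > E (229/28=8.18) > F (118/19=6.21) > B (135/22=6.14) > H (69/20=3.45) > A (85/32=2.66)
Fill: take G (10 @ 176) → take D (13 @ 122) → take C (36 @ 299) → take E (28 @ 229) → take 4/19 of F → 24.84; 91/91 used.
Total value = 850.84

850.84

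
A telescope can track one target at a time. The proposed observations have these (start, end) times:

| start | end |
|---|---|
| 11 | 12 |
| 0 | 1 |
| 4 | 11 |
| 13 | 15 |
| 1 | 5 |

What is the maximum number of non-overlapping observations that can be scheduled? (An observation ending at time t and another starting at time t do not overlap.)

4

By end time: (0,1), (1,5), (4,11), (11,12), (13,15).
Pick (0,1); next start ≥ 1 → (1,5); next start ≥ 5 → (11,12); next start ≥ 12 → (13,15).
Selected 4 observations.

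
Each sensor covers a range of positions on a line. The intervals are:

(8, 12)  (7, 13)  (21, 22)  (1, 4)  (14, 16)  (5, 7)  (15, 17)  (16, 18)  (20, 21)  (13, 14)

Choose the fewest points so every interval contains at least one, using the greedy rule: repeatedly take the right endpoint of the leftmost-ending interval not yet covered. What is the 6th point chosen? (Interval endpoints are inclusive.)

21

Sorted: [1,4] [5,7] [8,12] [7,13] [13,14] [14,16] [15,17] [16,18] [20,21] [21,22]
{[1,4]} hit by 4; {[5,7]} hit by 7; {[8,12],[7,13]} hit by 12; {[13,14],[14,16]} hit by 14; {[15,17],[16,18]} hit by 17; {[20,21],[21,22]} hit by 21.
Points: 4, 7, 12, 14, 17, 21 (6 total).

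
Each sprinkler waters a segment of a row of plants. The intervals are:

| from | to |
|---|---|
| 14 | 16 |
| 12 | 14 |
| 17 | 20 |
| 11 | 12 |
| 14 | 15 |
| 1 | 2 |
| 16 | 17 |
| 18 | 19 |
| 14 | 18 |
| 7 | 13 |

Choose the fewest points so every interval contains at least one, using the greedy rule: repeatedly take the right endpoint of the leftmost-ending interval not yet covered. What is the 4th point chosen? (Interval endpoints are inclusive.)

Sort by right endpoint; whenever an interval is uncovered, place a point at its right end.
Sorted: [1,2] [11,12] [7,13] [12,14] [14,15] [14,16] [16,17] [14,18] [18,19] [17,20]
{[1,2]} hit by 2; {[11,12],[7,13],[12,14]} hit by 12; {[14,15],[14,16]} hit by 15; {[16,17],[14,18]} hit by 17; {[18,19],[17,20]} hit by 19.
Points: 2, 12, 15, 17, 19 (5 total).

17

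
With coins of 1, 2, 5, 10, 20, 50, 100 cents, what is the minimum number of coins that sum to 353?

6

353 − 3×100→53 − 1×50→3 − 1×2→1 − 1×1→0
Total coins = 3 + 1 + 1 + 1 = 6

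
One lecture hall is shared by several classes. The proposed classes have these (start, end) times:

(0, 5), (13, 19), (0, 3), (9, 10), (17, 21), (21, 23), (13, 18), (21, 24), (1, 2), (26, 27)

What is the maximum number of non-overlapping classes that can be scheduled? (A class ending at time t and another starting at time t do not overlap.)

Sorted by end: (1,2)  (0,3)  (0,5)  (9,10)  (13,18)  (13,19)  (17,21)  (21,23)  (21,24)  (26,27)
take (1,2); skip (0,3); take (9,10); take (13,18); take (21,23); take (26,27).
Selected 5 classes.

5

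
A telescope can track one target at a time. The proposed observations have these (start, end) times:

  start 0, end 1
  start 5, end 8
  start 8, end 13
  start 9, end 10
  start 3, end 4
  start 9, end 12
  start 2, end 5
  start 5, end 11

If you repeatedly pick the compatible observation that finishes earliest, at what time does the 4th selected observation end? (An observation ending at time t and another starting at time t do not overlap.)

Sort by end time and greedily take each interval whose start is ≥ the last chosen end.
Sorted by end: (0,1)  (3,4)  (2,5)  (5,8)  (9,10)  (5,11)  (9,12)  (8,13)
take (0,1); take (3,4); take (5,8); take (9,10); skip (5,11); skip (8,13).
Selected: (0,1) (3,4) (5,8) (9,10)

10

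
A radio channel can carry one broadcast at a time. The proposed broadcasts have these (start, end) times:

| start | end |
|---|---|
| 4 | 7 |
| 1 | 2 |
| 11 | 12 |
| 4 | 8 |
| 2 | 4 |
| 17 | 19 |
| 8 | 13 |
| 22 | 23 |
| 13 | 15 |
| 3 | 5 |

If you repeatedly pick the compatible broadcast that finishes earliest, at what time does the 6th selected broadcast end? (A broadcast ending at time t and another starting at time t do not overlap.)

19

Greedy by earliest finish: after sorting by end time, pick each interval compatible with the last pick.
Sorted by end: (1,2)  (2,4)  (3,5)  (4,7)  (4,8)  (11,12)  (8,13)  (13,15)  (17,19)  (22,23)
take (1,2); take (2,4); take (4,7); take (11,12); skip (8,13); take (13,15); take (17,19); take (22,23).
Selected: (1,2) (2,4) (4,7) (11,12) (13,15) (17,19) (22,23)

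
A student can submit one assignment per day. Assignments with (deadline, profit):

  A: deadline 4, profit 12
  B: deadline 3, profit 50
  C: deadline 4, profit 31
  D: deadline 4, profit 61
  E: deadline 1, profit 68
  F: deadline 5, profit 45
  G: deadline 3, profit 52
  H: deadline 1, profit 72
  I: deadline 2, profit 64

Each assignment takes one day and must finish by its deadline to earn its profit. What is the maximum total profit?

294

By profit: H(d1,72), E(d1,68), I(d2,64), D(d4,61), G(d3,52), B(d3,50), F(d5,45), C(d4,31), A(d4,12)
H→slot 1; E skipped; I→slot 2; D→slot 4; G→slot 3; B skipped; F→slot 5; C skipped; A skipped.
Profit = 72 + 64 + 52 + 61 + 45 = 294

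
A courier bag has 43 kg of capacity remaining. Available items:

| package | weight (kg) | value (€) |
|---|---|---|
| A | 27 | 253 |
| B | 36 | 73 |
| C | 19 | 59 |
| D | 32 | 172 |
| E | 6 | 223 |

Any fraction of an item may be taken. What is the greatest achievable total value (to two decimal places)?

Greedy by value/weight ratio, highest first.
Ratios (sorted): E 37.17, A 9.37, D 5.38, C 3.11, B 2.03
take E (6 @ 223); take A (27 @ 253); take 10/32 of D → 53.75. Capacity used 43/43.
Total value = 529.75

529.75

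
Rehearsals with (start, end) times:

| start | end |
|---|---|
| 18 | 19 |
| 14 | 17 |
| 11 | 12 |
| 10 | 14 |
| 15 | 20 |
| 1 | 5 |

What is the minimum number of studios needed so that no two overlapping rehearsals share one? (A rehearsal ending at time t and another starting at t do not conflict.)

starts: [1, 10, 11, 14, 15, 18]
ends:   [5, 12, 14, 17, 19, 20]
s1→1 e5→0 s10→1 s11→2  — peak 2.

2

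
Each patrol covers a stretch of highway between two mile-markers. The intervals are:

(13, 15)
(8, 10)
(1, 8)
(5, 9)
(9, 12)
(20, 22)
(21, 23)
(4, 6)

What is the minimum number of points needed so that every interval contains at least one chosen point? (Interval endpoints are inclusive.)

4

Process intervals by earliest right end; each time one isn't hit yet, stab at its right endpoint.
Sorted: [4,6] [1,8] [5,9] [8,10] [9,12] [13,15] [20,22] [21,23]
{[4,6],[1,8],[5,9]} hit by 6; {[8,10],[9,12]} hit by 10; {[13,15]} hit by 15; {[20,22],[21,23]} hit by 22.
Points: 6, 10, 15, 22 (4 total).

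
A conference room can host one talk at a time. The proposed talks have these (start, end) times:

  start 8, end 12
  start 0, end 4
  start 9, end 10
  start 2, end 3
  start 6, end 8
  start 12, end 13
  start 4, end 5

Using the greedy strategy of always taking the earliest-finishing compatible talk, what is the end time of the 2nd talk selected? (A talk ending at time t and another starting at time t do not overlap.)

5

Greedy by earliest finish: after sorting by end time, pick each interval compatible with the last pick.
By end time: (2,3), (0,4), (4,5), (6,8), (9,10), (8,12), (12,13).
Pick (2,3); next start ≥ 3 → (4,5); next start ≥ 5 → (6,8); next start ≥ 8 → (9,10); next start ≥ 10 → (12,13).
Selected: (2,3) (4,5) (6,8) (9,10) (12,13)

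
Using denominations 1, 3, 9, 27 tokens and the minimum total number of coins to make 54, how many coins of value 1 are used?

54 − 2×27→0
Count of 1: 0

0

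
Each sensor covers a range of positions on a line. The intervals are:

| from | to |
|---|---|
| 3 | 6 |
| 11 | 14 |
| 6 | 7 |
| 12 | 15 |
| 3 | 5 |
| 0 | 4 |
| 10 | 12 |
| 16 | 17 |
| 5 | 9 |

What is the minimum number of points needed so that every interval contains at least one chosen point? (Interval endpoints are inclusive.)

By right end: [0,4]  [3,5]  [3,6]  [6,7]  [5,9]  [10,12]  [11,14]  [12,15]  [16,17]
[0,4] uncovered → point at 4; [6,7] uncovered → point at 7; [10,12] uncovered → point at 12; [16,17] uncovered → point at 17.
Points: 4, 7, 12, 17 (4 total).

4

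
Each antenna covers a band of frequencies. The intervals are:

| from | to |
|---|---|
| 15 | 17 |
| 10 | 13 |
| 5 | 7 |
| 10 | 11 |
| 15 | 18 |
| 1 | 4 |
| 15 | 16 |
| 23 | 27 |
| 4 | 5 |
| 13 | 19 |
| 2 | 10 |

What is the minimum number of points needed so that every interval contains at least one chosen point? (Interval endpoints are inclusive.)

Sorted: [1,4] [4,5] [5,7] [2,10] [10,11] [10,13] [15,16] [15,17] [15,18] [13,19] [23,27]
{[1,4],[4,5]} hit by 4; {[5,7],[2,10]} hit by 7; {[10,11],[10,13]} hit by 11; {[15,16],[15,17],[15,18],[13,19]} hit by 16; {[23,27]} hit by 27.
Points: 4, 7, 11, 16, 27 (5 total).

5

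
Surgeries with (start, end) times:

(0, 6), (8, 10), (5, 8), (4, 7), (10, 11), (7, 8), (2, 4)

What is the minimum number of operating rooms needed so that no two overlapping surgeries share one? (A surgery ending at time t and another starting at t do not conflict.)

starts: [0, 2, 4, 5, 7, 8, 10]
ends:   [4, 6, 7, 8, 8, 10, 11]
s0→1 s2→2 e4→1 s4→2 s5→3  — peak 3.

3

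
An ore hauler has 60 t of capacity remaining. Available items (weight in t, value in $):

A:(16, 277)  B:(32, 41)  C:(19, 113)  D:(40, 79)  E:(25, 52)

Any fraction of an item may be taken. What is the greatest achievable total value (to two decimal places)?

Ratios (sorted): A 17.31, C 5.95, E 2.08, D 1.98, B 1.28
take A (16 @ 277); take C (19 @ 113); take E (25 @ 52). Capacity used 60/60.
Total value = 442.00

442.00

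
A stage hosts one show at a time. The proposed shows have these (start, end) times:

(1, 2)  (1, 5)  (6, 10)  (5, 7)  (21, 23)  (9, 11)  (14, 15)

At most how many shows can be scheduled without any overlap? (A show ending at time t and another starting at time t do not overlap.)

5

Greedy by earliest finish: after sorting by end time, pick each interval compatible with the last pick.
By end time: (1,2), (1,5), (5,7), (6,10), (9,11), (14,15), (21,23).
Pick (1,2); next start ≥ 2 → (5,7); next start ≥ 7 → (9,11); next start ≥ 11 → (14,15); next start ≥ 15 → (21,23).
Selected 5 shows.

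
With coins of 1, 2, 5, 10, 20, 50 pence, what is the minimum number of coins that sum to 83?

83 − 1×50→33 − 1×20→13 − 1×10→3 − 1×2→1 − 1×1→0
Total coins = 1 + 1 + 1 + 1 + 1 = 5

5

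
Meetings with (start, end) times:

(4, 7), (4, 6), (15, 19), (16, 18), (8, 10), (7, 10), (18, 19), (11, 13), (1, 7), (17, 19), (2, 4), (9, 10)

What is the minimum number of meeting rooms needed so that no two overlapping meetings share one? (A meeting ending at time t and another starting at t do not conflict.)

3

starts: [1, 2, 4, 4, 7, 8, 9, 11, 15, 16, 17, 18]
ends:   [4, 6, 7, 7, 10, 10, 10, 13, 18, 19, 19, 19]
s1→1 s2→2 e4→1 s4→2 s4→3  — peak 3.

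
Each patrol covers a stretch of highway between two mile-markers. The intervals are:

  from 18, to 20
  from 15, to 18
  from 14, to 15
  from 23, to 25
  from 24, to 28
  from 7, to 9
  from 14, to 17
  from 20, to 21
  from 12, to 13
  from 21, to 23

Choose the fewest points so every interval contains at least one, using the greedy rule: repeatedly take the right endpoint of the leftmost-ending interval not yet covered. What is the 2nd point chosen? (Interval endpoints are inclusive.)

13

Sort by right endpoint; whenever an interval is uncovered, place a point at its right end.
By right end: [7,9]  [12,13]  [14,15]  [14,17]  [15,18]  [18,20]  [20,21]  [21,23]  [23,25]  [24,28]
[7,9] uncovered → point at 9; [12,13] uncovered → point at 13; [14,15] uncovered → point at 15; [18,20] uncovered → point at 20; [21,23] uncovered → point at 23; [24,28] uncovered → point at 28.
Points: 9, 13, 15, 20, 23, 28 (6 total).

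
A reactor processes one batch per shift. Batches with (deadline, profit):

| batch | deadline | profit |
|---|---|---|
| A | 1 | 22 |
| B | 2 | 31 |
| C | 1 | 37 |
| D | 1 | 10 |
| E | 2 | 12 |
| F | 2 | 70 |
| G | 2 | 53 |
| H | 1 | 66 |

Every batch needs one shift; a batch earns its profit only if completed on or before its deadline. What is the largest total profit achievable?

Sort by profit descending; place each in the latest free slot ≤ its deadline.
By profit: F(d2,70), H(d1,66), G(d2,53), C(d1,37), B(d2,31), A(d1,22), E(d2,12), D(d1,10)
F→slot 2; H→slot 1; G skipped; C skipped; B skipped; A skipped; E skipped; D skipped.
Profit = 66 + 70 = 136

136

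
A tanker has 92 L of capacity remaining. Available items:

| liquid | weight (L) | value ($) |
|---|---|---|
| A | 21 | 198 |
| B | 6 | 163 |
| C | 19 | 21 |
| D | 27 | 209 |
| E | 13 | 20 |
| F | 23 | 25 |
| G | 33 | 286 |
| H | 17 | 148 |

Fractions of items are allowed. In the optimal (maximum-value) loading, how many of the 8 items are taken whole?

Greedy by value/weight ratio, highest first.
Ratios (sorted): B 27.17, A 9.43, H 8.71, G 8.67, D 7.74, E 1.54, C 1.11, F 1.09
take B (6 @ 163); take A (21 @ 198); take H (17 @ 148); take G (33 @ 286); take 15/27 of D → 116.11. Capacity used 92/92.
4 item(s) taken whole; one partial (take 15/27 of D).

4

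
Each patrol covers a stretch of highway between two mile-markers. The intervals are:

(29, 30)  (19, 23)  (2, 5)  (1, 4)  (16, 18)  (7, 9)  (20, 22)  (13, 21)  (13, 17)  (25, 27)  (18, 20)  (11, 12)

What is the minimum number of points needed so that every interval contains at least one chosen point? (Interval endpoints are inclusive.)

Sort by right endpoint; whenever an interval is uncovered, place a point at its right end.
By right end: [1,4]  [2,5]  [7,9]  [11,12]  [13,17]  [16,18]  [18,20]  [13,21]  [20,22]  [19,23]  [25,27]  [29,30]
[1,4] uncovered → point at 4; [7,9] uncovered → point at 9; [11,12] uncovered → point at 12; [13,17] uncovered → point at 17; [18,20] uncovered → point at 20; [25,27] uncovered → point at 27; [29,30] uncovered → point at 30.
Points: 4, 9, 12, 17, 20, 27, 30 (7 total).

7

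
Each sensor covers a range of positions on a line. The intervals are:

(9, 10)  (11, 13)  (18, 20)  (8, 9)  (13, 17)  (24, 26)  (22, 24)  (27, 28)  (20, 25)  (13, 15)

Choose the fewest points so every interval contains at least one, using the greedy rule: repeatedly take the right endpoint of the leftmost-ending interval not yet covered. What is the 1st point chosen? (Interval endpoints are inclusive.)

Process intervals by earliest right end; each time one isn't hit yet, stab at its right endpoint.
By right end: [8,9]  [9,10]  [11,13]  [13,15]  [13,17]  [18,20]  [22,24]  [20,25]  [24,26]  [27,28]
[8,9] uncovered → point at 9; [11,13] uncovered → point at 13; [18,20] uncovered → point at 20; [22,24] uncovered → point at 24; [27,28] uncovered → point at 28.
Points: 9, 13, 20, 24, 28 (5 total).

9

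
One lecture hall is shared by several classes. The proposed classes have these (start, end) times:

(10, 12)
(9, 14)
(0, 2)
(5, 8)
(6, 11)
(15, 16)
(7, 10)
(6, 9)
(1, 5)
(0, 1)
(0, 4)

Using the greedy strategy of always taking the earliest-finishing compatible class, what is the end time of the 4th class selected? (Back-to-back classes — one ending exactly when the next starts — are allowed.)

Sort by end time and greedily take each interval whose start is ≥ the last chosen end.
By end time: (0,1), (0,2), (0,4), (1,5), (5,8), (6,9), (7,10), (6,11), (10,12), (9,14), (15,16).
Pick (0,1); next start ≥ 1 → (1,5); next start ≥ 5 → (5,8); next start ≥ 8 → (10,12); next start ≥ 12 → (15,16).
Selected: (0,1) (1,5) (5,8) (10,12) (15,16)

12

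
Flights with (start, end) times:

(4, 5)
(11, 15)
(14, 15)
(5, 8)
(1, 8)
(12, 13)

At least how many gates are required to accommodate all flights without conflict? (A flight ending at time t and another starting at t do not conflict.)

2

Count concurrent intervals with a sweep; the peak is the room count.
starts: [1, 4, 5, 11, 12, 14]
ends:   [5, 8, 8, 13, 15, 15]
s1→1 s4→2  — peak 2.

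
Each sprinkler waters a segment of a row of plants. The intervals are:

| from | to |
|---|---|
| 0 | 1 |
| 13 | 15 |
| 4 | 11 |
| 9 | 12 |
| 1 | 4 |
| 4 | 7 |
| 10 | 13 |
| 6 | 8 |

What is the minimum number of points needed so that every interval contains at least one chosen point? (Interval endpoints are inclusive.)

4

Sort by right endpoint; whenever an interval is uncovered, place a point at its right end.
Sorted: [0,1] [1,4] [4,7] [6,8] [4,11] [9,12] [10,13] [13,15]
{[0,1],[1,4]} hit by 1; {[4,7],[6,8],[4,11]} hit by 7; {[9,12],[10,13]} hit by 12; {[13,15]} hit by 15.
Points: 1, 7, 12, 15 (4 total).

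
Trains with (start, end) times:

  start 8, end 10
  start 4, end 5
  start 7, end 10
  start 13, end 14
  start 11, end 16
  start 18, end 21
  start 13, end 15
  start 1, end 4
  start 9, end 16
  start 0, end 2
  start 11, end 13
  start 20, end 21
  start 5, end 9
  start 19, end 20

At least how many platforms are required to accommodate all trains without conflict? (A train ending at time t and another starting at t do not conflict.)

4

Count concurrent intervals with a sweep; the peak is the room count.
Events (time:±→running): 0:+→1 1:+→2 2:-→1 4:-→0 4:+→1 5:-→0 5:+→1 7:+→2 8:+→3 9:-→2 9:+→3 10:-→2 10:-→1 11:+→2 11:+→3 13:-→2 13:+→3 13:+→4 … peak 4.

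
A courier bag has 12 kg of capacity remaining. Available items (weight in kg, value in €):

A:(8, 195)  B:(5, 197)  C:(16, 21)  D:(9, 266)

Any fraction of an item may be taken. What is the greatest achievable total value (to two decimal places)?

Sort by value per unit weight and fill in that order.
Ratios (sorted): B 39.40, D 29.56, A 24.38, C 1.31
take B (5 @ 197); take 7/9 of D → 206.89. Capacity used 12/12.
Total value = 403.89

403.89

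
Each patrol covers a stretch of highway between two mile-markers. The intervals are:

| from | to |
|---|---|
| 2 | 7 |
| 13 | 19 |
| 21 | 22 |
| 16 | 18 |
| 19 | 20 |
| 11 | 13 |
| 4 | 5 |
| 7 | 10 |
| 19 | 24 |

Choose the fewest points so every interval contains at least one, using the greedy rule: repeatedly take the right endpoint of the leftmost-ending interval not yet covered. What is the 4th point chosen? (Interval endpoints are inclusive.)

18

Sort by right endpoint; whenever an interval is uncovered, place a point at its right end.
By right end: [4,5]  [2,7]  [7,10]  [11,13]  [16,18]  [13,19]  [19,20]  [21,22]  [19,24]
[4,5] uncovered → point at 5; [7,10] uncovered → point at 10; [11,13] uncovered → point at 13; [16,18] uncovered → point at 18; [19,20] uncovered → point at 20; [21,22] uncovered → point at 22.
Points: 5, 10, 13, 18, 20, 22 (6 total).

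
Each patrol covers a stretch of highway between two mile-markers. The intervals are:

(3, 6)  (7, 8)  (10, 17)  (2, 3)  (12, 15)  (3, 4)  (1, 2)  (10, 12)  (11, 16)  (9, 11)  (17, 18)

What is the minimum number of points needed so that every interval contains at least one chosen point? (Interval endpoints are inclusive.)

Process intervals by earliest right end; each time one isn't hit yet, stab at its right endpoint.
Sorted: [1,2] [2,3] [3,4] [3,6] [7,8] [9,11] [10,12] [12,15] [11,16] [10,17] [17,18]
{[1,2],[2,3]} hit by 2; {[3,4],[3,6]} hit by 4; {[7,8]} hit by 8; {[9,11],[10,12]} hit by 11; {[12,15],[11,16],[10,17]} hit by 15; {[17,18]} hit by 18.
Points: 2, 4, 8, 11, 15, 18 (6 total).

6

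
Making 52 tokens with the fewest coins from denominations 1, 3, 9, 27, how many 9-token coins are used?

52 = 1×27 + 2×9 + 2×3 + 1×1
Count of 9: 2

2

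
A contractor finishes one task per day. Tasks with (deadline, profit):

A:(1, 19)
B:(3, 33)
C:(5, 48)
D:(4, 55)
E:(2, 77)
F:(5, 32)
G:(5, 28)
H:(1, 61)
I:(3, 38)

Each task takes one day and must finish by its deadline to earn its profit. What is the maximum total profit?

By profit: E(d2,77), H(d1,61), D(d4,55), C(d5,48), I(d3,38), B(d3,33), F(d5,32), G(d5,28), A(d1,19)
E→slot 2; H→slot 1; D→slot 4; C→slot 5; I→slot 3; B skipped; F skipped; G skipped; A skipped.
Profit = 61 + 77 + 38 + 55 + 48 = 279

279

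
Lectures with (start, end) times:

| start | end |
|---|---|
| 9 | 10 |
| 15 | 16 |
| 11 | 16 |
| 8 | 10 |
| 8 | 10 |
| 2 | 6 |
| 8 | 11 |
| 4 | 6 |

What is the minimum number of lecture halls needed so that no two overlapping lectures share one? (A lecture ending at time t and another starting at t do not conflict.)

Count concurrent intervals with a sweep; the peak is the room count.
Events (time:±→running): 2:+→1 4:+→2 6:-→1 6:-→0 8:+→1 8:+→2 8:+→3 9:+→4 … peak 4.

4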